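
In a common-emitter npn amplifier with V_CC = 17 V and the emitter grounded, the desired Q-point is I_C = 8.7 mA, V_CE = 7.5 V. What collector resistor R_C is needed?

Collector loop: V_CC = I_C·R_C + V_CE.
R_C = (V_CC − V_CE)/I_C = (17 − 7.5)/8.7 = 1.09 kΩ.

R_C ≈ 1.1 kΩ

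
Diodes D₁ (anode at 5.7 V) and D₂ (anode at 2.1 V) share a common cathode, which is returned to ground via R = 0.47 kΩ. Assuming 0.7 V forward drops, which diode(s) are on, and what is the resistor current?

Assume both conduct. Then node N would need to be at both 5.7−0.7 = 5 V and 2.1−0.7 = 1.4 V, which is impossible.
Assume only D₁ conducts: V_N = 5.7 − 0.7 = 5 V, so I_R = 5/0.47 = 10.6 mA.
Check D₂: its anode-to-cathode voltage is 2.1 − 5 = -2.9 V < 0.7 V, so it is off. The assumption is consistent.

Only D₁ conducts; I_R ≈ 11 mA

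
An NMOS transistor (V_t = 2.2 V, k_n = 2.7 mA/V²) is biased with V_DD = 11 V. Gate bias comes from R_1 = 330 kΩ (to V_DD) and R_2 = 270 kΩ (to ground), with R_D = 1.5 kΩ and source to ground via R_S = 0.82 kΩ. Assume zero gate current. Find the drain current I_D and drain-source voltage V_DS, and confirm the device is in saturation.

V_G = V_DD·R_2/(R_1+R_2) = 11×270/600 = 4.95 V.
Assume saturation: I_D = (k_n/2)(V_GS − V_t)² with V_GS = V_G − I_D·R_S = 4.95 − 0.82·I_D.
Substituting gives 0.908·I_D² − 7.09·I_D + 10.2 = 0, with roots I_D = 1.9 or 5.9 mA.
The root I_D = 5.9 mA gives V_GS = 0.109 V ≤ V_t, so take I_D = 1.9 mA.
Then V_GS = 3.39 V and V_DS = V_DD − I_D(R_D+R_S) = 11 − 1.9×2.32 = 6.58 V.
Saturation requires V_DS ≥ V_GS − V_t = 1.19 V; 6.58 ≥ 1.19 ✓.

I_D ≈ 1.9 mA, V_DS ≈ 6.6 V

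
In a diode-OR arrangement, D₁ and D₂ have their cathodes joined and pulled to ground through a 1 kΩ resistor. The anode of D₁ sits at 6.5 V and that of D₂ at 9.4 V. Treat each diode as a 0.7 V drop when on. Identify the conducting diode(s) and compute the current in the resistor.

Assume both conduct. Then node N would need to be at both 6.5−0.7 = 5.8 V and 9.4−0.7 = 8.7 V, which is impossible.
Assume only D₂ conducts: V_N = 9.4 − 0.7 = 8.7 V, so I_R = 8.7/1 = 8.7 mA.
Check D₁: its anode-to-cathode voltage is 6.5 − 8.7 = -2.2 V < 0.7 V, so it is off. The assumption is consistent.

Only D₂ conducts; I_R ≈ 8.7 mA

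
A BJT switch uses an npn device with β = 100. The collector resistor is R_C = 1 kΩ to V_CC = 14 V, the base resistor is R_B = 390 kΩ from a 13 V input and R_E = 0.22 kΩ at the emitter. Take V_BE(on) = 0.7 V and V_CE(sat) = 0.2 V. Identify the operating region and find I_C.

Assume active. Base-emitter loop: I_B = (V_BB − V_BE)/(R_B + (β+1)R_E) = (13 − 0.7)/(390 + 101×0.22) = 0.0298 mA.
I_C = β·I_B = 100×0.0298 = 2.98 mA.
V_CE = V_CC − I_C·R_C − I_E·R_E = 14 − 2.98×1 − 3.01×0.22 = 10.4 V > V_CE(sat), so the active-region assumption holds.

active; I_C ≈ 3 mA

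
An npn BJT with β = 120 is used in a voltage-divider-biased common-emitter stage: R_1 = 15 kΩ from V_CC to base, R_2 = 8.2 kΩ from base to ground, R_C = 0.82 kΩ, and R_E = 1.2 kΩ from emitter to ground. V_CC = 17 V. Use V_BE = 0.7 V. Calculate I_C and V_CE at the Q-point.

I_C ≈ 4.2 mA, V_CE ≈ 8.4 V

Thevenize the base divider: V_Th = V_CC·R_2/(R_1+R_2) = 17×8.2/23.2 = 6.01 V, R_Th = R_1‖R_2 = 5.3 kΩ.
Base-emitter loop: V_Th = I_B·R_Th + V_BE + (β+1)I_B·R_E, so I_B = (6.01 − 0.7) / (5.3 + 121×1.2) = 0.0353 mA.
I_C = β·I_B = 120×0.0353 = 4.23 mA, and I_E = (β+1)I_B = 4.27 mA.
V_CE = V_CC − I_C·R_C − I_E·R_E = 17 − 4.23×0.82 − 4.27×1.2 = 8.41 V.
V_CE = 8.41 V > 0.2 V confirms active-region operation.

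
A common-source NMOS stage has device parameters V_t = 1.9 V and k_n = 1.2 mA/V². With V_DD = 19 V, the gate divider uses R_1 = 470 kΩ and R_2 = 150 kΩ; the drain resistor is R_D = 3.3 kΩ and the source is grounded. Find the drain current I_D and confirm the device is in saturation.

V_G = V_DD·R_2/(R_1+R_2) = 19×150/620 = 4.6 V. With the source grounded, V_GS = V_G = 4.6 V.
Assume saturation: I_D = (k_n/2)(V_GS − V_t)² = (1.2/2)×(4.6 − 1.9)² = 0.6×2.7² = 4.36 mA.
V_DS = V_DD − I_D·R_D = 19 − 4.36×3.3 = 4.6 V.
Saturation requires V_DS ≥ V_GS − V_t = 2.7 V; 4.6 ≥ 2.7 ✓.

I_D ≈ 4.4 mA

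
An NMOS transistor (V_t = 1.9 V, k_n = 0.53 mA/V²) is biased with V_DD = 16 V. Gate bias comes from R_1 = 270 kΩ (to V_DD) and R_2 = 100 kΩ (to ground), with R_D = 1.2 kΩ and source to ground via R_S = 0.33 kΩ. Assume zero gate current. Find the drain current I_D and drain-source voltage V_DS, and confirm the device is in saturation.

I_D ≈ 1.1 mA, V_DS ≈ 14 V

V_G = V_DD·R_2/(R_1+R_2) = 16×100/370 = 4.32 V.
Assume saturation: I_D = (k_n/2)(V_GS − V_t)² with V_GS = V_G − I_D·R_S = 4.32 − 0.33·I_D.
Substituting gives 0.0289·I_D² − 1.42·I_D + 1.56 = 0, with roots I_D = 1.12 or 48.2 mA.
The root I_D = 48.2 mA gives V_GS = -11.6 V ≤ V_t, so take I_D = 1.12 mA.
Then V_GS = 3.96 V and V_DS = V_DD − I_D(R_D+R_S) = 16 − 1.12×1.53 = 14.3 V.
Saturation requires V_DS ≥ V_GS − V_t = 2.06 V; 14.3 ≥ 2.06 ✓.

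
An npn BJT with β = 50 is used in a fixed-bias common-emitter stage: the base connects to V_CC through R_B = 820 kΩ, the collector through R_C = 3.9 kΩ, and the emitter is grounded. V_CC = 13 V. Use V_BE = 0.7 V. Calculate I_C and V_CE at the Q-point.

Base loop: V_CC = I_B·R_B + V_BE, so I_B = (13 − 0.7)/820 kΩ = 0.015 mA.
In the active region I_C = β·I_B = 50 × 0.015 = 0.75 mA.
Collector loop: V_CE = V_CC − I_C·R_C = 13 − 0.75×3.9 = 10.1 V.
Since V_CE = 10.1 V > V_CE(sat) ≈ 0.2 V, the transistor is in the active region as assumed.

I_C ≈ 0.75 mA, V_CE ≈ 10 V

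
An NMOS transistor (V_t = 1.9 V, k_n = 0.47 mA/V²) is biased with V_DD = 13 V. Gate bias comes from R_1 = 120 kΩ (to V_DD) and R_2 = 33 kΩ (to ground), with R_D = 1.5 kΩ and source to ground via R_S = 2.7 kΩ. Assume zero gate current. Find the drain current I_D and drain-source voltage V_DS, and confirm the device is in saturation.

I_D ≈ 0.097 mA, V_DS ≈ 13 V

V_G = V_DD·R_2/(R_1+R_2) = 13×33/153 = 2.8 V.
Assume saturation: I_D = (k_n/2)(V_GS − V_t)² with V_GS = V_G − I_D·R_S = 2.8 − 2.7·I_D.
Substituting gives 1.71·I_D² − 2.15·I_D + 0.192 = 0, with roots I_D = 0.0969 or 1.16 mA.
The root I_D = 1.16 mA gives V_GS = -0.318 V ≤ V_t, so take I_D = 0.0969 mA.
Then V_GS = 2.54 V and V_DS = V_DD − I_D(R_D+R_S) = 13 − 0.0969×4.2 = 12.6 V.
Saturation requires V_DS ≥ V_GS − V_t = 0.642 V; 12.6 ≥ 0.642 ✓.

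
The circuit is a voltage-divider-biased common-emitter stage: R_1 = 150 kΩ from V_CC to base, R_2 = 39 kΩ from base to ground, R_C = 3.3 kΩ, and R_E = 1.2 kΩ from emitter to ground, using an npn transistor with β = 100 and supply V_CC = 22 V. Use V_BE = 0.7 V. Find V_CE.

Thevenize the base divider: V_Th = V_CC·R_2/(R_1+R_2) = 22×39/189 = 4.54 V, R_Th = R_1‖R_2 = 31 kΩ.
Base-emitter loop: V_Th = I_B·R_Th + V_BE + (β+1)I_B·R_E, so I_B = (4.54 − 0.7) / (31 + 101×1.2) = 0.0252 mA.
I_C = β·I_B = 100×0.0252 = 2.52 mA, and I_E = (β+1)I_B = 2.55 mA.
V_CE = V_CC − I_C·R_C − I_E·R_E = 22 − 2.52×3.3 − 2.55×1.2 = 10.6 V.
V_CE = 10.6 V > 0.2 V confirms active-region operation.

V_CE ≈ 11 V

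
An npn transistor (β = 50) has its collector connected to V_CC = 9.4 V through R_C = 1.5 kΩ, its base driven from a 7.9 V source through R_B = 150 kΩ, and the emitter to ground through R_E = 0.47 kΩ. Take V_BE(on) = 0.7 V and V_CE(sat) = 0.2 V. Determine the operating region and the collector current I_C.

Assume active. Base-emitter loop: I_B = (V_BB − V_BE)/(R_B + (β+1)R_E) = (7.9 − 0.7)/(150 + 51×0.47) = 0.0414 mA.
I_C = β·I_B = 50×0.0414 = 2.07 mA.
V_CE = V_CC − I_C·R_C − I_E·R_E = 9.4 − 2.07×1.5 − 2.11×0.47 = 5.3 V > V_CE(sat), so the active-region assumption holds.

active; I_C ≈ 2.1 mA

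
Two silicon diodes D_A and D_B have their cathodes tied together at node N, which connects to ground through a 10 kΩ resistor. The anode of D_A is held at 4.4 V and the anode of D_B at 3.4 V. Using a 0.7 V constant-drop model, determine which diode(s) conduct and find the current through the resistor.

Assume both conduct. Then node N would need to be at both 4.4−0.7 = 3.7 V and 3.4−0.7 = 2.7 V, which is impossible.
Assume only D_A conducts: V_N = 4.4 − 0.7 = 3.7 V, so I_R = 3.7/10 = 0.37 mA.
Check D_B: its anode-to-cathode voltage is 3.4 − 3.7 = -0.3 V < 0.7 V, so it is off. The assumption is consistent.

Only D_A conducts; I_R ≈ 0.37 mA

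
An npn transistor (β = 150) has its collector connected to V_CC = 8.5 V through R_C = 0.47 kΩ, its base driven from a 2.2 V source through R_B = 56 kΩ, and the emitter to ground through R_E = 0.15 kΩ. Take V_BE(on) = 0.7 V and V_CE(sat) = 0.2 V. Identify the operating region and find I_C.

active; I_C ≈ 2.9 mA

Assume active. Base-emitter loop: I_B = (V_BB − V_BE)/(R_B + (β+1)R_E) = (2.2 − 0.7)/(56 + 151×0.15) = 0.0191 mA.
I_C = β·I_B = 150×0.0191 = 2.86 mA.
V_CE = V_CC − I_C·R_C − I_E·R_E = 8.5 − 2.86×0.47 − 2.88×0.15 = 6.72 V > V_CE(sat), so the active-region assumption holds.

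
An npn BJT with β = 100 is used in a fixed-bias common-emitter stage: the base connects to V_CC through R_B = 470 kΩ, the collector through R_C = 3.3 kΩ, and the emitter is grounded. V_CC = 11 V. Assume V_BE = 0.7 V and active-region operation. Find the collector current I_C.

Base loop: V_CC = I_B·R_B + V_BE, so I_B = (11 − 0.7)/470 kΩ = 0.0219 mA.
In the active region I_C = β·I_B = 100 × 0.0219 = 2.19 mA.
Collector loop: V_CE = V_CC − I_C·R_C = 11 − 2.19×3.3 = 3.77 V.
Since V_CE = 3.77 V > V_CE(sat) ≈ 0.2 V, the transistor is in the active region as assumed.

I_C ≈ 2.2 mA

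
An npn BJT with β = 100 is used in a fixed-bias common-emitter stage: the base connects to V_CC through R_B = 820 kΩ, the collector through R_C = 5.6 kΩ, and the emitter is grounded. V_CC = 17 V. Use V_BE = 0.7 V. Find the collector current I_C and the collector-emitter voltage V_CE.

Base loop: V_CC = I_B·R_B + V_BE, so I_B = (17 − 0.7)/820 kΩ = 0.0199 mA.
In the active region I_C = β·I_B = 100 × 0.0199 = 1.99 mA.
Collector loop: V_CE = V_CC − I_C·R_C = 17 − 1.99×5.6 = 5.87 V.
Since V_CE = 5.87 V > V_CE(sat) ≈ 0.2 V, the transistor is in the active region as assumed.

I_C ≈ 2 mA, V_CE ≈ 5.9 V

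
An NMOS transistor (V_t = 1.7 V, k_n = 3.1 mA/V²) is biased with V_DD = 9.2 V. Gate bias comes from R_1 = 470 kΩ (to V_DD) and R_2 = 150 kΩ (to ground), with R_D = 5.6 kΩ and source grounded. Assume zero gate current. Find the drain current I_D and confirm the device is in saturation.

I_D ≈ 0.43 mA

V_G = V_DD·R_2/(R_1+R_2) = 9.2×150/620 = 2.23 V. With the source grounded, V_GS = V_G = 2.23 V.
Assume saturation: I_D = (k_n/2)(V_GS − V_t)² = (3.1/2)×(2.23 − 1.7)² = 1.55×0.526² = 0.429 mA.
V_DS = V_DD − I_D·R_D = 9.2 − 0.429×5.6 = 6.8 V.
Saturation requires V_DS ≥ V_GS − V_t = 0.526 V; 6.8 ≥ 0.526 ✓.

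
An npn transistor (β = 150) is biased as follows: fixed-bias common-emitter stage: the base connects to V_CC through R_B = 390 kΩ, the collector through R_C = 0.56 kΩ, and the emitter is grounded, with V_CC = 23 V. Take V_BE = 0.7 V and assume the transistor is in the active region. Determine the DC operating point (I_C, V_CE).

Base loop: V_CC = I_B·R_B + V_BE, so I_B = (23 − 0.7)/390 kΩ = 0.0572 mA.
In the active region I_C = β·I_B = 150 × 0.0572 = 8.58 mA.
Collector loop: V_CE = V_CC − I_C·R_C = 23 − 8.58×0.56 = 18.2 V.
Since V_CE = 18.2 V > V_CE(sat) ≈ 0.2 V, the transistor is in the active region as assumed.

I_C ≈ 8.6 mA, V_CE ≈ 18 V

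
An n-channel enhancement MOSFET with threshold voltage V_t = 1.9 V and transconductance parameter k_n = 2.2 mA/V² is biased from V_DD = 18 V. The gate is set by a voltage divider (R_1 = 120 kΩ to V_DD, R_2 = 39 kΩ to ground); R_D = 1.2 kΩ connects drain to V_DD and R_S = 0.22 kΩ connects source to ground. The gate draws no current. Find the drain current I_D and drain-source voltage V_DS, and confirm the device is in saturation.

V_G = V_DD·R_2/(R_1+R_2) = 18×39/159 = 4.42 V.
Assume saturation: I_D = (k_n/2)(V_GS − V_t)² with V_GS = V_G − I_D·R_S = 4.42 − 0.22·I_D.
Substituting gives 0.0532·I_D² − 2.22·I_D + 6.96 = 0, with roots I_D = 3.42 or 38.2 mA.
The root I_D = 38.2 mA gives V_GS = -4 V ≤ V_t, so take I_D = 3.42 mA.
Then V_GS = 3.66 V and V_DS = V_DD − I_D(R_D+R_S) = 18 − 3.42×1.42 = 13.1 V.
Saturation requires V_DS ≥ V_GS − V_t = 1.76 V; 13.1 ≥ 1.76 ✓.

I_D ≈ 3.4 mA, V_DS ≈ 13 V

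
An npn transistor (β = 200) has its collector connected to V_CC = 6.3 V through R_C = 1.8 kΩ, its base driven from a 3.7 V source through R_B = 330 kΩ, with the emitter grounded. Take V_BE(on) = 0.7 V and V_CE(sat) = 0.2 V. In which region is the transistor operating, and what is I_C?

Assume active. Base-emitter loop: I_B = (V_BB − V_BE)/R_B = (3.7 − 0.7)/330 = 0.00909 mA.
I_C = β·I_B = 200×0.00909 = 1.82 mA.
V_CE = V_CC − I_C·R_C = 6.3 − 1.82×1.8 = 3.03 V > V_CE(sat), so the active-region assumption holds.

active; I_C ≈ 1.8 mA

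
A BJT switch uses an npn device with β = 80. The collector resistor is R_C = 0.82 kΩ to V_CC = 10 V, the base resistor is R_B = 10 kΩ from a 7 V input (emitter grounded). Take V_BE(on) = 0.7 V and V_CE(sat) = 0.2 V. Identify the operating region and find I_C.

saturation; I_C ≈ 12 mA

Assume active: I_B = (7 − 0.7)/10 = 0.63 mA, giving I_C = β·I_B = 50.4 mA.
But then V_CE = 10 − 50.4×0.82 = -31.3 V < V_CE(sat) = 0.2 V — impossible in the active region.
So the transistor is saturated. With V_CE = 0.2 V, I_C = (V_CC − 0.2)/R_C = 9.8/0.82 = 12 mA.
Check: β·I_B = 50.4 mA > I_C = 12 mA, confirming saturation.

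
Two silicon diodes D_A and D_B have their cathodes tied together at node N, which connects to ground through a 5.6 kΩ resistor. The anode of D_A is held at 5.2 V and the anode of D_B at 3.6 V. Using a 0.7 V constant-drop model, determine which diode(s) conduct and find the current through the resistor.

Only D_A conducts; I_R ≈ 0.8 mA

Assume both conduct. Then node N would need to be at both 5.2−0.7 = 4.5 V and 3.6−0.7 = 2.9 V, which is impossible.
Assume only D_A conducts: V_N = 5.2 − 0.7 = 4.5 V, so I_R = 4.5/5.6 = 0.804 mA.
Check D_B: its anode-to-cathode voltage is 3.6 − 4.5 = -0.9 V < 0.7 V, so it is off. The assumption is consistent.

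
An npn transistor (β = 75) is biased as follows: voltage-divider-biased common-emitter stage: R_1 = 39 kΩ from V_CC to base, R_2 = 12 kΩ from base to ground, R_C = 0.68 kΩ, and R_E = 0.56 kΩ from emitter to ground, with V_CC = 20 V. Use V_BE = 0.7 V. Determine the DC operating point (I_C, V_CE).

I_C ≈ 5.8 mA, V_CE ≈ 13 V

Thevenize the base divider: V_Th = V_CC·R_2/(R_1+R_2) = 20×12/51 = 4.71 V, R_Th = R_1‖R_2 = 9.18 kΩ.
Base-emitter loop: V_Th = I_B·R_Th + V_BE + (β+1)I_B·R_E, so I_B = (4.71 − 0.7) / (9.18 + 76×0.56) = 0.0774 mA.
I_C = β·I_B = 75×0.0774 = 5.81 mA, and I_E = (β+1)I_B = 5.88 mA.
V_CE = V_CC − I_C·R_C − I_E·R_E = 20 − 5.81×0.68 − 5.88×0.56 = 12.8 V.
V_CE = 12.8 V > 0.2 V confirms active-region operation.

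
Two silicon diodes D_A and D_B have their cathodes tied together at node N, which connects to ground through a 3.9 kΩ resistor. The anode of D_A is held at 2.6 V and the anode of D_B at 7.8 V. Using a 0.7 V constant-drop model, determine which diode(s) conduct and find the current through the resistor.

Only D_B conducts; I_R ≈ 1.8 mA

Assume both conduct. Then node N would need to be at both 2.6−0.7 = 1.9 V and 7.8−0.7 = 7.1 V, which is impossible.
Assume only D_B conducts: V_N = 7.8 − 0.7 = 7.1 V, so I_R = 7.1/3.9 = 1.82 mA.
Check D_A: its anode-to-cathode voltage is 2.6 − 7.1 = -4.5 V < 0.7 V, so it is off. The assumption is consistent.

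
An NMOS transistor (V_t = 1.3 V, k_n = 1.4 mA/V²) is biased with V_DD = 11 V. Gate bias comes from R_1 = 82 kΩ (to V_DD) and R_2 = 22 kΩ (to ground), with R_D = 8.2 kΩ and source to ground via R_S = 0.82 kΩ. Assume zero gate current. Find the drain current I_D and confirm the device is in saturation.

V_G = V_DD·R_2/(R_1+R_2) = 11×22/104 = 2.33 V.
Assume saturation: I_D = (k_n/2)(V_GS − V_t)² with V_GS = V_G − I_D·R_S = 2.33 − 0.82·I_D.
Substituting gives 0.471·I_D² − 2.18·I_D + 0.738 = 0, with roots I_D = 0.368 or 4.26 mA.
The root I_D = 4.26 mA gives V_GS = -1.17 V ≤ V_t, so take I_D = 0.368 mA.
Then V_GS = 2.03 V and V_DS = V_DD − I_D(R_D+R_S) = 11 − 0.368×9.02 = 7.68 V.
Saturation requires V_DS ≥ V_GS − V_t = 0.725 V; 7.68 ≥ 0.725 ✓.

I_D ≈ 0.37 mA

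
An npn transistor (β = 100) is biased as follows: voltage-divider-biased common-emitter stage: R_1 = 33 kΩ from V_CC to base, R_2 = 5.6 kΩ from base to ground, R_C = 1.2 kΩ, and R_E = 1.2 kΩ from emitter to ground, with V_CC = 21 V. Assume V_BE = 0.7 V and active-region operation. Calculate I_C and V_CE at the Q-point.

I_C ≈ 1.9 mA, V_CE ≈ 17 V

Thevenize the base divider: V_Th = V_CC·R_2/(R_1+R_2) = 21×5.6/38.6 = 3.05 V, R_Th = R_1‖R_2 = 4.79 kΩ.
Base-emitter loop: V_Th = I_B·R_Th + V_BE + (β+1)I_B·R_E, so I_B = (3.05 − 0.7) / (4.79 + 101×1.2) = 0.0186 mA.
I_C = β·I_B = 100×0.0186 = 1.86 mA, and I_E = (β+1)I_B = 1.88 mA.
V_CE = V_CC − I_C·R_C − I_E·R_E = 21 − 1.86×1.2 − 1.88×1.2 = 16.5 V.
V_CE = 16.5 V > 0.2 V confirms active-region operation.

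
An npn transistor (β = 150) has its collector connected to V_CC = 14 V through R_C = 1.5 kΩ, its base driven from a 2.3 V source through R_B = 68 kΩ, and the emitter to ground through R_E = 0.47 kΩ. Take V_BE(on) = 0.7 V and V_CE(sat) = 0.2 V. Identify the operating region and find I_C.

Assume active. Base-emitter loop: I_B = (V_BB − V_BE)/(R_B + (β+1)R_E) = (2.3 − 0.7)/(68 + 151×0.47) = 0.0115 mA.
I_C = β·I_B = 150×0.0115 = 1.73 mA.
V_CE = V_CC − I_C·R_C − I_E·R_E = 14 − 1.73×1.5 − 1.74×0.47 = 10.6 V > V_CE(sat), so the active-region assumption holds.

active; I_C ≈ 1.7 mA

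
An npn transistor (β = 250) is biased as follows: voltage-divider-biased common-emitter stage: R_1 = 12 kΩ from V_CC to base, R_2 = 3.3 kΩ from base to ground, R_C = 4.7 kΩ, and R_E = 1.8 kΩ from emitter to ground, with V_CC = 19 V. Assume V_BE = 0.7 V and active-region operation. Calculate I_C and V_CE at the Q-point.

I_C ≈ 1.9 mA, V_CE ≈ 6.8 V

Thevenize the base divider: V_Th = V_CC·R_2/(R_1+R_2) = 19×3.3/15.3 = 4.1 V, R_Th = R_1‖R_2 = 2.59 kΩ.
Base-emitter loop: V_Th = I_B·R_Th + V_BE + (β+1)I_B·R_E, so I_B = (4.1 − 0.7) / (2.59 + 251×1.8) = 0.00748 mA.
I_C = β·I_B = 250×0.00748 = 1.87 mA, and I_E = (β+1)I_B = 1.88 mA.
V_CE = V_CC − I_C·R_C − I_E·R_E = 19 − 1.87×4.7 − 1.88×1.8 = 6.83 V.
V_CE = 6.83 V > 0.2 V confirms active-region operation.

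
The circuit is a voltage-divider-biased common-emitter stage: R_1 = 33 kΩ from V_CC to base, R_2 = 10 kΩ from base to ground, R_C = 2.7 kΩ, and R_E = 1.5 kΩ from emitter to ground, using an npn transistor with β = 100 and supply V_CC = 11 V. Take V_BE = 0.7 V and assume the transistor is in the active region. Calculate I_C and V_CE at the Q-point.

I_C ≈ 1.2 mA, V_CE ≈ 6.1 V

Thevenize the base divider: V_Th = V_CC·R_2/(R_1+R_2) = 11×10/43 = 2.56 V, R_Th = R_1‖R_2 = 7.67 kΩ.
Base-emitter loop: V_Th = I_B·R_Th + V_BE + (β+1)I_B·R_E, so I_B = (2.56 − 0.7) / (7.67 + 101×1.5) = 0.0117 mA.
I_C = β·I_B = 100×0.0117 = 1.17 mA, and I_E = (β+1)I_B = 1.18 mA.
V_CE = V_CC − I_C·R_C − I_E·R_E = 11 − 1.17×2.7 − 1.18×1.5 = 6.08 V.
V_CE = 6.08 V > 0.2 V confirms active-region operation.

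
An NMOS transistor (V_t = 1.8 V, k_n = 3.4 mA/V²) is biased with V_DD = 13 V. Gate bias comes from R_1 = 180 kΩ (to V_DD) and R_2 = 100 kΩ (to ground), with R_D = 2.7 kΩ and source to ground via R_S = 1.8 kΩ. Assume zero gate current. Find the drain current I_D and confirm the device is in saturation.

I_D ≈ 1.1 mA

V_G = V_DD·R_2/(R_1+R_2) = 13×100/280 = 4.64 V.
Assume saturation: I_D = (k_n/2)(V_GS − V_t)² with V_GS = V_G − I_D·R_S = 4.64 − 1.8·I_D.
Substituting gives 5.51·I_D² − 18.4·I_D + 13.7 = 0, with roots I_D = 1.13 or 2.21 mA.
The root I_D = 2.21 mA gives V_GS = 0.659 V ≤ V_t, so take I_D = 1.13 mA.
Then V_GS = 2.61 V and V_DS = V_DD − I_D(R_D+R_S) = 13 − 1.13×4.5 = 7.93 V.
Saturation requires V_DS ≥ V_GS − V_t = 0.814 V; 7.93 ≥ 0.814 ✓.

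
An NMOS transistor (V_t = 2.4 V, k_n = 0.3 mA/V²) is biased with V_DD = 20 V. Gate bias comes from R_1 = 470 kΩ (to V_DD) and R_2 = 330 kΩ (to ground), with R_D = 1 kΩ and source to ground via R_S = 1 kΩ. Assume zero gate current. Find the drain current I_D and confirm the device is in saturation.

I_D ≈ 2.1 mA

V_G = V_DD·R_2/(R_1+R_2) = 20×330/800 = 8.25 V.
Assume saturation: I_D = (k_n/2)(V_GS − V_t)² with V_GS = V_G − I_D·R_S = 8.25 − 1·I_D.
Substituting gives 0.15·I_D² − 2.75·I_D + 5.13 = 0, with roots I_D = 2.1 or 16.3 mA.
The root I_D = 16.3 mA gives V_GS = -8.01 V ≤ V_t, so take I_D = 2.1 mA.
Then V_GS = 6.15 V and V_DS = V_DD − I_D(R_D+R_S) = 20 − 2.1×2 = 15.8 V.
Saturation requires V_DS ≥ V_GS − V_t = 3.75 V; 15.8 ≥ 3.75 ✓.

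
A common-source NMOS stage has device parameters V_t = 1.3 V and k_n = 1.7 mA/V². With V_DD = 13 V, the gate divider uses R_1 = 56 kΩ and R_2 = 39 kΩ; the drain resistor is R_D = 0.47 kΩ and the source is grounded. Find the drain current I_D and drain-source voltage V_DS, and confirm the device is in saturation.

V_G = V_DD·R_2/(R_1+R_2) = 13×39/95 = 5.34 V. With the source grounded, V_GS = V_G = 5.34 V.
Assume saturation: I_D = (k_n/2)(V_GS − V_t)² = (1.7/2)×(5.34 − 1.3)² = 0.85×4.04² = 13.9 mA.
V_DS = V_DD − I_D·R_D = 13 − 13.9×0.47 = 6.49 V.
Saturation requires V_DS ≥ V_GS − V_t = 4.04 V; 6.49 ≥ 4.04 ✓.

I_D ≈ 14 mA, V_DS ≈ 6.5 V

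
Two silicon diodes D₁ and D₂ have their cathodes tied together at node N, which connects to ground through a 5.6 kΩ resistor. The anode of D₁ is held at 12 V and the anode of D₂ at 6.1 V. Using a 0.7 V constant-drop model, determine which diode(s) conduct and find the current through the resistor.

Only D₁ conducts; I_R ≈ 2 mA

Assume both conduct. Then node N would need to be at both 12−0.7 = 11.3 V and 6.1−0.7 = 5.4 V, which is impossible.
Assume only D₁ conducts: V_N = 12 − 0.7 = 11.3 V, so I_R = 11.3/5.6 = 2.02 mA.
Check D₂: its anode-to-cathode voltage is 6.1 − 11.3 = -5.2 V < 0.7 V, so it is off. The assumption is consistent.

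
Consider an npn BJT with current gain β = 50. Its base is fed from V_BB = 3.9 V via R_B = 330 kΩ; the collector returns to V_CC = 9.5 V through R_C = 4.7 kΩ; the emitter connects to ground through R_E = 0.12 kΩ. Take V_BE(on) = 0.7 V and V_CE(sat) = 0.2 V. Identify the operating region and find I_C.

Assume active. Base-emitter loop: I_B = (V_BB − V_BE)/(R_B + (β+1)R_E) = (3.9 − 0.7)/(330 + 51×0.12) = 0.00952 mA.
I_C = β·I_B = 50×0.00952 = 0.476 mA.
V_CE = V_CC − I_C·R_C − I_E·R_E = 9.5 − 0.476×4.7 − 0.486×0.12 = 7.2 V > V_CE(sat), so the active-region assumption holds.

active; I_C ≈ 0.48 mA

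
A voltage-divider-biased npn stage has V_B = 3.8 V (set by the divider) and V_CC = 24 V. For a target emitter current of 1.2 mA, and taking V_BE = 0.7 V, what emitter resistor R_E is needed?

R_E ≈ 2.6 kΩ

V_E = V_B − V_BE = 3.8 − 0.7 = 3.1 V.
R_E = V_E / I_E = 3.1 / 1.2 = 2.58 kΩ.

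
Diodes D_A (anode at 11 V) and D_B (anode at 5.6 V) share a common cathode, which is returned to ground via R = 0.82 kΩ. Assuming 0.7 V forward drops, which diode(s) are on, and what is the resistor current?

Only D_A conducts; I_R ≈ 13 mA

Assume both conduct. Then node N would need to be at both 11−0.7 = 10.3 V and 5.6−0.7 = 4.9 V, which is impossible.
Assume only D_A conducts: V_N = 11 − 0.7 = 10.3 V, so I_R = 10.3/0.82 = 12.6 mA.
Check D_B: its anode-to-cathode voltage is 5.6 − 10.3 = -4.7 V < 0.7 V, so it is off. The assumption is consistent.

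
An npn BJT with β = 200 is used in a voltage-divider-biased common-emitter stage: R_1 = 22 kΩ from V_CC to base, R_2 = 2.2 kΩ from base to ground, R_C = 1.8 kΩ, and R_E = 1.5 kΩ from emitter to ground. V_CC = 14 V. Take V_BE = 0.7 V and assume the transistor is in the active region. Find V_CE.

Thevenize the base divider: V_Th = V_CC·R_2/(R_1+R_2) = 14×2.2/24.2 = 1.27 V, R_Th = R_1‖R_2 = 2 kΩ.
Base-emitter loop: V_Th = I_B·R_Th + V_BE + (β+1)I_B·R_E, so I_B = (1.27 − 0.7) / (2 + 201×1.5) = 0.00189 mA.
I_C = β·I_B = 200×0.00189 = 0.377 mA, and I_E = (β+1)I_B = 0.379 mA.
V_CE = V_CC − I_C·R_C − I_E·R_E = 14 − 0.377×1.8 − 0.379×1.5 = 12.8 V.
V_CE = 12.8 V > 0.2 V confirms active-region operation.

V_CE ≈ 13 V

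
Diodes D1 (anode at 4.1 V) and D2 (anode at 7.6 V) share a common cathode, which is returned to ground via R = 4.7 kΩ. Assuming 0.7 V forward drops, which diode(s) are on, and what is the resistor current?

Only D2 conducts; I_R ≈ 1.5 mA

Assume both conduct. Then node N would need to be at both 4.1−0.7 = 3.4 V and 7.6−0.7 = 6.9 V, which is impossible.
Assume only D2 conducts: V_N = 7.6 − 0.7 = 6.9 V, so I_R = 6.9/4.7 = 1.47 mA.
Check D1: its anode-to-cathode voltage is 4.1 − 6.9 = -2.8 V < 0.7 V, so it is off. The assumption is consistent.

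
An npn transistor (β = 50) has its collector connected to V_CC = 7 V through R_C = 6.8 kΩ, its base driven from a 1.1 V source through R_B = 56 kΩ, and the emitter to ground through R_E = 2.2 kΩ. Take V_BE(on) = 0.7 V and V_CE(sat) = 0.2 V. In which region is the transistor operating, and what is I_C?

Assume active. Base-emitter loop: I_B = (V_BB − V_BE)/(R_B + (β+1)R_E) = (1.1 − 0.7)/(56 + 51×2.2) = 0.00238 mA.
I_C = β·I_B = 50×0.00238 = 0.119 mA.
V_CE = V_CC − I_C·R_C − I_E·R_E = 7 − 0.119×6.8 − 0.121×2.2 = 5.92 V > V_CE(sat), so the active-region assumption holds.

active; I_C ≈ 0.12 mA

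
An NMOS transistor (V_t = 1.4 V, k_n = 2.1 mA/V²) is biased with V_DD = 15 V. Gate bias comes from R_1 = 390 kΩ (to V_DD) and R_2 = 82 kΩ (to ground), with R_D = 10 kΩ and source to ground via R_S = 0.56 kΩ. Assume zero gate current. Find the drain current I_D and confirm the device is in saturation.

V_G = V_DD·R_2/(R_1+R_2) = 15×82/472 = 2.61 V.
Assume saturation: I_D = (k_n/2)(V_GS − V_t)² with V_GS = V_G − I_D·R_S = 2.61 − 0.56·I_D.
Substituting gives 0.329·I_D² − 2.42·I_D + 1.53 = 0, with roots I_D = 0.698 or 6.65 mA.
The root I_D = 6.65 mA gives V_GS = -1.12 V ≤ V_t, so take I_D = 0.698 mA.
Then V_GS = 2.22 V and V_DS = V_DD − I_D(R_D+R_S) = 15 − 0.698×10.6 = 7.63 V.
Saturation requires V_DS ≥ V_GS − V_t = 0.815 V; 7.63 ≥ 0.815 ✓.

I_D ≈ 0.7 mA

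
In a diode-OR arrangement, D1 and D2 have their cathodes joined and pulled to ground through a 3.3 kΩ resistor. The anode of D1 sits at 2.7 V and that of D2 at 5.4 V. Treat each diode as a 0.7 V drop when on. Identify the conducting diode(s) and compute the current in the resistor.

Only D2 conducts; I_R ≈ 1.4 mA

Assume both conduct. Then node N would need to be at both 2.7−0.7 = 2 V and 5.4−0.7 = 4.7 V, which is impossible.
Assume only D2 conducts: V_N = 5.4 − 0.7 = 4.7 V, so I_R = 4.7/3.3 = 1.42 mA.
Check D1: its anode-to-cathode voltage is 2.7 − 4.7 = -2 V < 0.7 V, so it is off. The assumption is consistent.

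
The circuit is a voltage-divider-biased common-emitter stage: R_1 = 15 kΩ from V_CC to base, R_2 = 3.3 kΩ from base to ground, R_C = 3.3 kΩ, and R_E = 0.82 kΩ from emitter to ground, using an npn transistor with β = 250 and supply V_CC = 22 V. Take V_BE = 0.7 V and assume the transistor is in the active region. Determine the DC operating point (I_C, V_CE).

I_C ≈ 3.9 mA, V_CE ≈ 5.8 V

Thevenize the base divider: V_Th = V_CC·R_2/(R_1+R_2) = 22×3.3/18.3 = 3.97 V, R_Th = R_1‖R_2 = 2.7 kΩ.
Base-emitter loop: V_Th = I_B·R_Th + V_BE + (β+1)I_B·R_E, so I_B = (3.97 − 0.7) / (2.7 + 251×0.82) = 0.0157 mA.
I_C = β·I_B = 250×0.0157 = 3.92 mA, and I_E = (β+1)I_B = 3.93 mA.
V_CE = V_CC − I_C·R_C − I_E·R_E = 22 − 3.92×3.3 − 3.93×0.82 = 5.85 V.
V_CE = 5.85 V > 0.2 V confirms active-region operation.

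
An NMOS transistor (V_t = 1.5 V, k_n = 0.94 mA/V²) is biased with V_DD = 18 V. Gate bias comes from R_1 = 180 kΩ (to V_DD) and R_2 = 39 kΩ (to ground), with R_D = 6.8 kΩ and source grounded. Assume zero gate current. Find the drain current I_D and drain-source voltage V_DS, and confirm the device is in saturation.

V_G = V_DD·R_2/(R_1+R_2) = 18×39/219 = 3.21 V. With the source grounded, V_GS = V_G = 3.21 V.
Assume saturation: I_D = (k_n/2)(V_GS − V_t)² = (0.94/2)×(3.21 − 1.5)² = 0.47×1.71² = 1.37 mA.
V_DS = V_DD − I_D·R_D = 18 − 1.37×6.8 = 8.7 V.
Saturation requires V_DS ≥ V_GS − V_t = 1.71 V; 8.7 ≥ 1.71 ✓.

I_D ≈ 1.4 mA, V_DS ≈ 8.7 V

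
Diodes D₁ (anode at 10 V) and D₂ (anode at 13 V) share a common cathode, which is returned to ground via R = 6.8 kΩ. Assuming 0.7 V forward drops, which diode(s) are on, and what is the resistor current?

Assume both conduct. Then node N would need to be at both 10−0.7 = 9.3 V and 13−0.7 = 12.3 V, which is impossible.
Assume only D₂ conducts: V_N = 13 − 0.7 = 12.3 V, so I_R = 12.3/6.8 = 1.81 mA.
Check D₁: its anode-to-cathode voltage is 10 − 12.3 = -2.3 V < 0.7 V, so it is off. The assumption is consistent.

Only D₂ conducts; I_R ≈ 1.8 mA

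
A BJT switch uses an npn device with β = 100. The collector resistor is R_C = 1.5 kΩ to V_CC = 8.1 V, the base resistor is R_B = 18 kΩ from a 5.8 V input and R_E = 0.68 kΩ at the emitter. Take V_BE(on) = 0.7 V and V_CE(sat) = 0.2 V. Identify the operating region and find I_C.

saturation; I_C ≈ 3.6 mA

Assume active: I_B = (5.8 − 0.7)/(18 + 101×0.68) = 0.0588 mA, I_C = β·I_B = 5.88 mA.
Then V_CE = 8.1 − 5.88×1.5 − 5.94×0.68 = -4.77 V < 0.2 V — the active assumption fails.
Re-solve with V_CE = 0.2 V. KCL at the emitter: V_E/R_E = (V_BB−0.7−V_E)/R_B + (V_CC−0.2−V_E)/R_C, giving V_E = 2.53 V.
I_C = (V_CC − 0.2 − V_E)/R_C = (7.9 − 2.53)/1.5 = 3.58 mA.
Check: I_B = (5.1 − 2.53)/18 = 0.143 mA, and β·I_B = 14.3 mA > I_C, confirming saturation.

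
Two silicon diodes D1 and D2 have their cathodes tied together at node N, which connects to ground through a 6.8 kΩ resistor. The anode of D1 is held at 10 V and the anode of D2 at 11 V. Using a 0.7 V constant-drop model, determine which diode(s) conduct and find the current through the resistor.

Only D2 conducts; I_R ≈ 1.5 mA

Assume both conduct. Then node N would need to be at both 10−0.7 = 9.3 V and 11−0.7 = 10.3 V, which is impossible.
Assume only D2 conducts: V_N = 11 − 0.7 = 10.3 V, so I_R = 10.3/6.8 = 1.51 mA.
Check D1: its anode-to-cathode voltage is 10 − 10.3 = -0.3 V < 0.7 V, so it is off. The assumption is consistent.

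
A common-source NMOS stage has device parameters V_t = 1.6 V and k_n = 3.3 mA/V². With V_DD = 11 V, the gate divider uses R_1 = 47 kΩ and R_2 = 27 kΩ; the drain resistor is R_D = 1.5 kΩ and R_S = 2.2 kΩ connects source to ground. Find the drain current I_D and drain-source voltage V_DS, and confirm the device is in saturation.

V_G = V_DD·R_2/(R_1+R_2) = 11×27/74 = 4.01 V.
Assume saturation: I_D = (k_n/2)(V_GS − V_t)² with V_GS = V_G − I_D·R_S = 4.01 − 2.2·I_D.
Substituting gives 7.99·I_D² − 18.5·I_D + 9.61 = 0, with roots I_D = 0.784 or 1.54 mA.
The root I_D = 1.54 mA gives V_GS = 0.635 V ≤ V_t, so take I_D = 0.784 mA.
Then V_GS = 2.29 V and V_DS = V_DD − I_D(R_D+R_S) = 11 − 0.784×3.7 = 8.1 V.
Saturation requires V_DS ≥ V_GS − V_t = 0.689 V; 8.1 ≥ 0.689 ✓.

I_D ≈ 0.78 mA, V_DS ≈ 8.1 V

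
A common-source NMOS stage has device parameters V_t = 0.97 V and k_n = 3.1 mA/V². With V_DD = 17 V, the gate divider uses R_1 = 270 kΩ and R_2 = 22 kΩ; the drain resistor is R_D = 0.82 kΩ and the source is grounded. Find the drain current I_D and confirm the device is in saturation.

V_G = V_DD·R_2/(R_1+R_2) = 17×22/292 = 1.28 V. With the source grounded, V_GS = V_G = 1.28 V.
Assume saturation: I_D = (k_n/2)(V_GS − V_t)² = (3.1/2)×(1.28 − 0.97)² = 1.55×0.311² = 0.15 mA.
V_DS = V_DD − I_D·R_D = 17 − 0.15×0.82 = 16.9 V.
Saturation requires V_DS ≥ V_GS − V_t = 0.311 V; 16.9 ≥ 0.311 ✓.

I_D ≈ 0.15 mA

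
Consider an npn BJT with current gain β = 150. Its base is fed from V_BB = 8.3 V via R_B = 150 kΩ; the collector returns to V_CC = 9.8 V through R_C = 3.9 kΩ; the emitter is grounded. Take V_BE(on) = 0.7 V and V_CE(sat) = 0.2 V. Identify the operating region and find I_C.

saturation; I_C ≈ 2.5 mA

Assume active: I_B = (8.3 − 0.7)/150 = 0.0507 mA, giving I_C = β·I_B = 7.6 mA.
But then V_CE = 9.8 − 7.6×3.9 = -19.8 V < V_CE(sat) = 0.2 V — impossible in the active region.
So the transistor is saturated. With V_CE = 0.2 V, I_C = (V_CC − 0.2)/R_C = 9.6/3.9 = 2.46 mA.
Check: β·I_B = 7.6 mA > I_C = 2.46 mA, confirming saturation.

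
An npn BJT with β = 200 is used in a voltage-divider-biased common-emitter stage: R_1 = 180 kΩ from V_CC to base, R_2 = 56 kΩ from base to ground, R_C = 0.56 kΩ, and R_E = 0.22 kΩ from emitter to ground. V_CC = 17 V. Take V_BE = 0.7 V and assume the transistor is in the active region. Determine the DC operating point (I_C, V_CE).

Thevenize the base divider: V_Th = V_CC·R_2/(R_1+R_2) = 17×56/236 = 4.03 V, R_Th = R_1‖R_2 = 42.7 kΩ.
Base-emitter loop: V_Th = I_B·R_Th + V_BE + (β+1)I_B·R_E, so I_B = (4.03 − 0.7) / (42.7 + 201×0.22) = 0.0384 mA.
I_C = β·I_B = 200×0.0384 = 7.67 mA, and I_E = (β+1)I_B = 7.71 mA.
V_CE = V_CC − I_C·R_C − I_E·R_E = 17 − 7.67×0.56 − 7.71×0.22 = 11 V.
V_CE = 11 V > 0.2 V confirms active-region operation.

I_C ≈ 7.7 mA, V_CE ≈ 11 V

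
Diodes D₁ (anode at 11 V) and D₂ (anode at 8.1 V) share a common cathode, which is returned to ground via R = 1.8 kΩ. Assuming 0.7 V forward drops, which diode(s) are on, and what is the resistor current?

Assume both conduct. Then node N would need to be at both 11−0.7 = 10.3 V and 8.1−0.7 = 7.4 V, which is impossible.
Assume only D₁ conducts: V_N = 11 − 0.7 = 10.3 V, so I_R = 10.3/1.8 = 5.72 mA.
Check D₂: its anode-to-cathode voltage is 8.1 − 10.3 = -2.2 V < 0.7 V, so it is off. The assumption is consistent.

Only D₁ conducts; I_R ≈ 5.7 mA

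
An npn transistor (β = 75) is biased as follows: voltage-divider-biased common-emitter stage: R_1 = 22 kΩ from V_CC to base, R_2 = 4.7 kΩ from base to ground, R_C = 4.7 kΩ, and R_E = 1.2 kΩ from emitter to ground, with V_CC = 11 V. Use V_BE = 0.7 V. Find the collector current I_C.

I_C ≈ 0.98 mA

Thevenize the base divider: V_Th = V_CC·R_2/(R_1+R_2) = 11×4.7/26.7 = 1.94 V, R_Th = R_1‖R_2 = 3.87 kΩ.
Base-emitter loop: V_Th = I_B·R_Th + V_BE + (β+1)I_B·R_E, so I_B = (1.94 − 0.7) / (3.87 + 76×1.2) = 0.013 mA.
I_C = β·I_B = 75×0.013 = 0.975 mA, and I_E = (β+1)I_B = 0.988 mA.
V_CE = V_CC − I_C·R_C − I_E·R_E = 11 − 0.975×4.7 − 0.988×1.2 = 5.23 V.
V_CE = 5.23 V > 0.2 V confirms active-region operation.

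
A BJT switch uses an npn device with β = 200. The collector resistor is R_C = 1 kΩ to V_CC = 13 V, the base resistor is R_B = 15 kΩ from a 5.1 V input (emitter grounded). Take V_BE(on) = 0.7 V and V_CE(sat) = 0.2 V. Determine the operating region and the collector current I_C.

saturation; I_C ≈ 13 mA

Assume active: I_B = (5.1 − 0.7)/15 = 0.293 mA, giving I_C = β·I_B = 58.7 mA.
But then V_CE = 13 − 58.7×1 = -45.7 V < V_CE(sat) = 0.2 V — impossible in the active region.
So the transistor is saturated. With V_CE = 0.2 V, I_C = (V_CC − 0.2)/R_C = 12.8/1 = 12.8 mA.
Check: β·I_B = 58.7 mA > I_C = 12.8 mA, confirming saturation.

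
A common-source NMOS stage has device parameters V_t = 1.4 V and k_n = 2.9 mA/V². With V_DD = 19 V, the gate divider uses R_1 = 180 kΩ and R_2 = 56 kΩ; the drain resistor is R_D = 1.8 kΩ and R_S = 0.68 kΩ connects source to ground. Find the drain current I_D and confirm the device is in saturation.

I_D ≈ 2.6 mA

V_G = V_DD·R_2/(R_1+R_2) = 19×56/236 = 4.51 V.
Assume saturation: I_D = (k_n/2)(V_GS − V_t)² with V_GS = V_G − I_D·R_S = 4.51 − 0.68·I_D.
Substituting gives 0.67·I_D² − 7.13·I_D + 14 = 0, with roots I_D = 2.6 or 8.03 mA.
The root I_D = 8.03 mA gives V_GS = -0.954 V ≤ V_t, so take I_D = 2.6 mA.
Then V_GS = 2.74 V and V_DS = V_DD − I_D(R_D+R_S) = 19 − 2.6×2.48 = 12.5 V.
Saturation requires V_DS ≥ V_GS − V_t = 1.34 V; 12.5 ≥ 1.34 ✓.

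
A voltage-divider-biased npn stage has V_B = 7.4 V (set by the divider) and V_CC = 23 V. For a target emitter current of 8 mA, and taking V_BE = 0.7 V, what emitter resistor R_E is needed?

V_E = V_B − V_BE = 7.4 − 0.7 = 6.7 V.
R_E = V_E / I_E = 6.7 / 8 = 0.838 kΩ.

R_E ≈ 0.84 kΩ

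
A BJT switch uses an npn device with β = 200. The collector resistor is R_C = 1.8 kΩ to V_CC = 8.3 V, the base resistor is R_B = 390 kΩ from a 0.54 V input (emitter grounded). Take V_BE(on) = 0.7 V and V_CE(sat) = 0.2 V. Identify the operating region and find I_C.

cutoff; I_C ≈ 0

V_BB = 0.54 V ≤ V_BE(on) = 0.7 V, so the base-emitter junction is not forward biased.
The transistor is in cutoff: I_B = I_C = 0.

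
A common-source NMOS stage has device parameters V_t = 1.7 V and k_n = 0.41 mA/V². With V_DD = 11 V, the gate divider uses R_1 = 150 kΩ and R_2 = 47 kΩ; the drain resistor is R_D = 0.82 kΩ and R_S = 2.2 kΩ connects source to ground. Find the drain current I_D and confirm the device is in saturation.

I_D ≈ 0.1 mA

V_G = V_DD·R_2/(R_1+R_2) = 11×47/197 = 2.62 V.
Assume saturation: I_D = (k_n/2)(V_GS − V_t)² with V_GS = V_G − I_D·R_S = 2.62 − 2.2·I_D.
Substituting gives 0.992·I_D² − 1.83·I_D + 0.175 = 0, with roots I_D = 0.101 or 1.75 mA.
The root I_D = 1.75 mA gives V_GS = -1.22 V ≤ V_t, so take I_D = 0.101 mA.
Then V_GS = 2.4 V and V_DS = V_DD − I_D(R_D+R_S) = 11 − 0.101×3.02 = 10.7 V.
Saturation requires V_DS ≥ V_GS − V_t = 0.702 V; 10.7 ≥ 0.702 ✓.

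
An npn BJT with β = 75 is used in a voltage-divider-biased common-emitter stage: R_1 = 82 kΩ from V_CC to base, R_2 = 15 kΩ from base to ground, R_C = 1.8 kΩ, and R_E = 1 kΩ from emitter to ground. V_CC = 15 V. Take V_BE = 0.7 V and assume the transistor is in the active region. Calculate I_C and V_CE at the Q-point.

Thevenize the base divider: V_Th = V_CC·R_2/(R_1+R_2) = 15×15/97 = 2.32 V, R_Th = R_1‖R_2 = 12.7 kΩ.
Base-emitter loop: V_Th = I_B·R_Th + V_BE + (β+1)I_B·R_E, so I_B = (2.32 − 0.7) / (12.7 + 76×1) = 0.0183 mA.
I_C = β·I_B = 75×0.0183 = 1.37 mA, and I_E = (β+1)I_B = 1.39 mA.
V_CE = V_CC − I_C·R_C − I_E·R_E = 15 − 1.37×1.8 − 1.39×1 = 11.1 V.
V_CE = 11.1 V > 0.2 V confirms active-region operation.

I_C ≈ 1.4 mA, V_CE ≈ 11 V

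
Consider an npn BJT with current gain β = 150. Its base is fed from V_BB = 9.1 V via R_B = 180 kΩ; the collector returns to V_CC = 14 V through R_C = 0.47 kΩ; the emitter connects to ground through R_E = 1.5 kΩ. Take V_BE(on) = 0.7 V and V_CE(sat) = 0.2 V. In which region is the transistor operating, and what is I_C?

Assume active. Base-emitter loop: I_B = (V_BB − V_BE)/(R_B + (β+1)R_E) = (9.1 − 0.7)/(180 + 151×1.5) = 0.0207 mA.
I_C = β·I_B = 150×0.0207 = 3.1 mA.
V_CE = V_CC − I_C·R_C − I_E·R_E = 14 − 3.1×0.47 − 3.12×1.5 = 7.86 V > V_CE(sat), so the active-region assumption holds.

active; I_C ≈ 3.1 mA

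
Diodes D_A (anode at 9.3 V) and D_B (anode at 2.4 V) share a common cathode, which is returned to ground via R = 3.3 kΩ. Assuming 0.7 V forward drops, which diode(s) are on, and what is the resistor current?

Only D_A conducts; I_R ≈ 2.6 mA

Assume both conduct. Then node N would need to be at both 9.3−0.7 = 8.6 V and 2.4−0.7 = 1.7 V, which is impossible.
Assume only D_A conducts: V_N = 9.3 − 0.7 = 8.6 V, so I_R = 8.6/3.3 = 2.61 mA.
Check D_B: its anode-to-cathode voltage is 2.4 − 8.6 = -6.2 V < 0.7 V, so it is off. The assumption is consistent.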